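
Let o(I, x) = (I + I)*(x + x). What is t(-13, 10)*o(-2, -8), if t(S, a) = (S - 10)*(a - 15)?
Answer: 7360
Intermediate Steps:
t(S, a) = (-15 + a)*(-10 + S) (t(S, a) = (-10 + S)*(-15 + a) = (-15 + a)*(-10 + S))
o(I, x) = 4*I*x (o(I, x) = (2*I)*(2*x) = 4*I*x)
t(-13, 10)*o(-2, -8) = (150 - 15*(-13) - 10*10 - 13*10)*(4*(-2)*(-8)) = (150 + 195 - 100 - 130)*64 = 115*64 = 7360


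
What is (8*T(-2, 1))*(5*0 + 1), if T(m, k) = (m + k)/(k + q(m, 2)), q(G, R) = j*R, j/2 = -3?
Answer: 8/11 ≈ 0.72727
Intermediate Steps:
j = -6 (j = 2*(-3) = -6)
q(G, R) = -6*R
T(m, k) = (k + m)/(-12 + k) (T(m, k) = (m + k)/(k - 6*2) = (k + m)/(k - 12) = (k + m)/(-12 + k))
(8*T(-2, 1))*(5*0 + 1) = (8*((1 - 2)/(-12 + 1)))*(5*0 + 1) = (8*(-1/(-11)))*(0 + 1) = (8*(-1/11*(-1)))*1 = (8*(1/11))*1 = (8/11)*1 = 8/11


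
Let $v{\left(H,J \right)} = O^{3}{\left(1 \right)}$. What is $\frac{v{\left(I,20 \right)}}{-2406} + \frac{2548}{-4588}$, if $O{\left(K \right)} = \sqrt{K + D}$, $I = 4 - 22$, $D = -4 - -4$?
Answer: $- \frac{1533769}{2759682} \approx -0.55578$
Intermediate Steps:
$D = 0$ ($D = -4 + 4 = 0$)
$I = -18$ ($I = 4 - 22 = -18$)
$O{\left(K \right)} = \sqrt{K}$ ($O{\left(K \right)} = \sqrt{K + 0} = \sqrt{K}$)
$v{\left(H,J \right)} = 1$ ($v{\left(H,J \right)} = \left(\sqrt{1}\right)^{3} = 1^{3} = 1$)
$\frac{v{\left(I,20 \right)}}{-2406} + \frac{2548}{-4588} = 1 \frac{1}{-2406} + \frac{2548}{-4588} = 1 \left(- \frac{1}{2406}\right) + 2548 \left(- \frac{1}{4588}\right) = - \frac{1}{2406} - \frac{637}{1147} = - \frac{1533769}{2759682}$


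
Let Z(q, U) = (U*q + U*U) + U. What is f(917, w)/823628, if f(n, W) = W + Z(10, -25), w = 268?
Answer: 309/411814 ≈ 0.00075034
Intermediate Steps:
Z(q, U) = U + U² + U*q (Z(q, U) = (U*q + U²) + U = (U² + U*q) + U = U + U² + U*q)
f(n, W) = 350 + W (f(n, W) = W - 25*(1 - 25 + 10) = W - 25*(-14) = W + 350 = 350 + W)
f(917, w)/823628 = (350 + 268)/823628 = 618*(1/823628) = 309/411814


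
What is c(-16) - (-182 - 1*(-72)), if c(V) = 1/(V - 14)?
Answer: 3299/30 ≈ 109.97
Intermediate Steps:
c(V) = 1/(-14 + V)
c(-16) - (-182 - 1*(-72)) = 1/(-14 - 16) - (-182 - 1*(-72)) = 1/(-30) - (-182 + 72) = -1/30 - 1*(-110) = -1/30 + 110 = 3299/30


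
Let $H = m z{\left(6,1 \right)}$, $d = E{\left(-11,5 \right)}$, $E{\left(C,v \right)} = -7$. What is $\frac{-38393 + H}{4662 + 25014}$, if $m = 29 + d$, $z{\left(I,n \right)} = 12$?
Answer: $- \frac{38129}{29676} \approx -1.2848$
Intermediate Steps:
$d = -7$
$m = 22$ ($m = 29 - 7 = 22$)
$H = 264$ ($H = 22 \cdot 12 = 264$)
$\frac{-38393 + H}{4662 + 25014} = \frac{-38393 + 264}{4662 + 25014} = - \frac{38129}{29676}$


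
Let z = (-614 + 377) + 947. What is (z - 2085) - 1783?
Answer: -3158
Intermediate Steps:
z = 710 (z = -237 + 947 = 710)
(z - 2085) - 1783 = (710 - 2085) - 1783 = -1375 - 1783 = -3158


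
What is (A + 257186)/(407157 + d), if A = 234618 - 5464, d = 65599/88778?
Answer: 8635258504/7229329949 ≈ 1.1945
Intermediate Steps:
d = 65599/88778 (d = 65599*(1/88778) = 65599/88778 ≈ 0.73891)
A = 229154
(A + 257186)/(407157 + d) = (229154 + 257186)/(407157 + 65599/88778) = 486340/(36146649745/88778) = 486340*(88778/36146649745) = 8635258504/7229329949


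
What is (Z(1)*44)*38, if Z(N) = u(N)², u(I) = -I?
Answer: 1672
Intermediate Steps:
Z(N) = N² (Z(N) = (-N)² = N²)
(Z(1)*44)*38 = (1²*44)*38 = (1*44)*38 = 44*38 = 1672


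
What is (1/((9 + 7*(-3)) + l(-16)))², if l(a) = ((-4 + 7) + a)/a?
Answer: 256/32041 ≈ 0.0079898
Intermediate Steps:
l(a) = (3 + a)/a
(1/((9 + 7*(-3)) + l(-16)))² = (1/((9 + 7*(-3)) + (3 - 16)/(-16)))² = (1/((9 - 21) - 1/16*(-13)))² = (1/(-12 + 13/16))² = (1/(-179/16))² = (-16/179)² = 256/32041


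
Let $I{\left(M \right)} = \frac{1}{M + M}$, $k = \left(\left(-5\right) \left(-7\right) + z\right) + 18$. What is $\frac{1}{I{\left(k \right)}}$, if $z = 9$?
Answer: $124$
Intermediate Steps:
$k = 62$ ($k = \left(\left(-5\right) \left(-7\right) + 9\right) + 18 = \left(35 + 9\right) + 18 = 44 + 18 = 62$)
$I{\left(M \right)} = \frac{1}{2 M}$
$\frac{1}{I{\left(k \right)}} = \frac{1}{\frac{1}{2} \cdot \frac{1}{62}} = \frac{1}{\frac{1}{124}} = 124$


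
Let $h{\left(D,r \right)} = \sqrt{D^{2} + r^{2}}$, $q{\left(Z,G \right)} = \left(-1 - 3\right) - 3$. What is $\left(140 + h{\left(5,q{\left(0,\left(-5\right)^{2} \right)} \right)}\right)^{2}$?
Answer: $\left(140 + \sqrt{74}\right)^{2} \approx 22083.0$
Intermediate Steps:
$q{\left(Z,G \right)} = -7$ ($q{\left(Z,G \right)} = -4 - 3 = -7$)
$\left(140 + h{\left(5,q{\left(0,\left(-5\right)^{2} \right)} \right)}\right)^{2} = \left(140 + \sqrt{5^{2} + \left(-7\right)^{2}}\right)^{2} = \left(140 + \sqrt{25 + 49}\right)^{2} = \left(140 + \sqrt{74}\right)^{2}$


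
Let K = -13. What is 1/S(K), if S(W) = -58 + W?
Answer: -1/71 ≈ -0.014085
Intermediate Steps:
1/S(K) = 1/(-58 - 13) = 1/(-71) = -1/71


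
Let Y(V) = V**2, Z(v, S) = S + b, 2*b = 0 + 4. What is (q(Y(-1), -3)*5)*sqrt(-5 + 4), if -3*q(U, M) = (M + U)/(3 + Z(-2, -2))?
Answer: 10*I/9 ≈ 1.1111*I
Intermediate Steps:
b = 2 (b = (0 + 4)/2 = (1/2)*4 = 2)
Z(v, S) = 2 + S (Z(v, S) = S + 2 = 2 + S)
q(U, M) = -M/9 - U/9 (q(U, M) = -(M + U)/(3*(3 + (2 - 2))) = -(M + U)/(3*(3 + 0)) = -(M + U)/(3*3) = -(M/3 + U/3)/3 = -M/9 - U/9)
(q(Y(-1), -3)*5)*sqrt(-5 + 4) = ((-1/9*(-3) - 1/9*(-1)**2)*5)*sqrt(-5 + 4) = ((1/3 - 1/9*1)*5)*sqrt(-1) = ((1/3 - 1/9)*5)*I = ((2/9)*5)*I = 10*I/9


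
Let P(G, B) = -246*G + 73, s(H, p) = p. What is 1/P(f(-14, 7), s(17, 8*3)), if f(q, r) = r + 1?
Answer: -1/1895 ≈ -0.00052770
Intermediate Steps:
f(q, r) = 1 + r
P(G, B) = 73 - 246*G
1/P(f(-14, 7), s(17, 8*3)) = 1/(73 - 246*(1 + 7)) = 1/(73 - 246*8) = 1/(73 - 1968) = 1/(-1895) = -1/1895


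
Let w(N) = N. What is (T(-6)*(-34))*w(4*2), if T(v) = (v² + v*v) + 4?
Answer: -20672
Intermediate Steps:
T(v) = 4 + 2*v² (T(v) = (v² + v²) + 4 = 2*v² + 4 = 4 + 2*v²)
(T(-6)*(-34))*w(4*2) = ((4 + 2*(-6)²)*(-34))*(4*2) = ((4 + 2*36)*(-34))*8 = ((4 + 72)*(-34))*8 = (76*(-34))*8 = -2584*8 = -20672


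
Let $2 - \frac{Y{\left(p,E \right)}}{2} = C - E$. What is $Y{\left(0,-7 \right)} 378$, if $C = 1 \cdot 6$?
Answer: $-8316$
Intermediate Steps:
$C = 6$
$Y{\left(p,E \right)} = -8 + 2 E$ ($Y{\left(p,E \right)} = 4 - 2 \left(6 - E\right) = 4 + \left(-12 + 2 E\right) = -8 + 2 E$)
$Y{\left(0,-7 \right)} 378 = \left(-8 + 2 \left(-7\right)\right) 378 = \left(-8 - 14\right) 378 = \left(-22\right) 378 = -8316$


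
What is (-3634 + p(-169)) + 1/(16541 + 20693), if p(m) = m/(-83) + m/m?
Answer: -11221210497/3090422 ≈ -3631.0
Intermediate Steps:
p(m) = 1 - m/83 (p(m) = m*(-1/83) + 1 = -m/83 + 1 = 1 - m/83)
(-3634 + p(-169)) + 1/(16541 + 20693) = (-3634 + (1 - 1/83*(-169))) + 1/(16541 + 20693) = (-3634 + (1 + 169/83)) + 1/37234 = (-3634 + 252/83) + 1/37234 = -301370/83 + 1/37234 = -11221210497/3090422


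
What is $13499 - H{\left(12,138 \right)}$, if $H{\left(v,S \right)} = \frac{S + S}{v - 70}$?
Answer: $\frac{391609}{29} \approx 13504.0$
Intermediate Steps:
$H{\left(v,S \right)} = \frac{2 S}{-70 + v}$
$13499 - H{\left(12,138 \right)} = 13499 - 2 \cdot 138 \frac{1}{-70 + 12} = 13499 - 2 \cdot 138 \frac{1}{-58} = 13499 - 2 \cdot 138 \left(- \frac{1}{58}\right) = 13499 - - \frac{138}{29} = 13499 + \frac{138}{29} = \frac{391609}{29}$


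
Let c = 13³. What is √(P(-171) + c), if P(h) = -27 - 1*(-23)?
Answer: √2193 ≈ 46.829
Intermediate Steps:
P(h) = -4 (P(h) = -27 + 23 = -4)
c = 2197
√(P(-171) + c) = √(-4 + 2197) = √2193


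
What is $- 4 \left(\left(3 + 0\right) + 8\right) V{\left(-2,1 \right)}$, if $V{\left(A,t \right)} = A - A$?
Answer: $0$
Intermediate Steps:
$V{\left(A,t \right)} = 0$
$- 4 \left(\left(3 + 0\right) + 8\right) V{\left(-2,1 \right)} = - 4 \left(\left(3 + 0\right) + 8\right) 0 = - 4 \left(3 + 8\right) 0 = - 4 \cdot 11 \cdot 0 = \left(-4\right) 0 = 0$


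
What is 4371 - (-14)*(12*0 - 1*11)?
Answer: 4217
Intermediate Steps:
4371 - (-14)*(12*0 - 1*11) = 4371 - (-14)*(0 - 11) = 4371 - (-14)*(-11) = 4371 - 1*154 = 4371 - 154 = 4217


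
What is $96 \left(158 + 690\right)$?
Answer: $81408$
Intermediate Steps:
$96 \left(158 + 690\right) = 96 \cdot 848 = 81408$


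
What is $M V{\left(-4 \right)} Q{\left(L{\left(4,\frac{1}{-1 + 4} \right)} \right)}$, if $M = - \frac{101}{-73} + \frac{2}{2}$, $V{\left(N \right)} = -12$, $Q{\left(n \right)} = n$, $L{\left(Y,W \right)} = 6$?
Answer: $- \frac{12528}{73} \approx -171.62$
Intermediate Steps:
$M = \frac{174}{73}$ ($M = \left(-101\right) \left(- \frac{1}{73}\right) + 2 \cdot \frac{1}{2} = \frac{101}{73} + 1 = \frac{174}{73} \approx 2.3836$)
$M V{\left(-4 \right)} Q{\left(L{\left(4,\frac{1}{-1 + 4} \right)} \right)} = \frac{174}{73} \left(-12\right) 6 = \left(- \frac{2088}{73}\right) 6 = - \frac{12528}{73}$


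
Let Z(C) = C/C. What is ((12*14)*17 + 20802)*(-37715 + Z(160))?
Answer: -892237812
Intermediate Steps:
Z(C) = 1
((12*14)*17 + 20802)*(-37715 + Z(160)) = ((12*14)*17 + 20802)*(-37715 + 1) = (168*17 + 20802)*(-37714) = (2856 + 20802)*(-37714) = 23658*(-37714) = -892237812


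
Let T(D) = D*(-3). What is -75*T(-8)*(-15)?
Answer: 27000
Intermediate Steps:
T(D) = -3*D
-75*T(-8)*(-15) = -(-225)*(-8)*(-15) = -75*24*(-15) = -1800*(-15) = 27000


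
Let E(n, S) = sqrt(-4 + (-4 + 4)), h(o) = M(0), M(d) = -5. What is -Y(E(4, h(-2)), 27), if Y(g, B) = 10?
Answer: -10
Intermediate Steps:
h(o) = -5
E(n, S) = 2*I (E(n, S) = sqrt(-4 + 0) = sqrt(-4) = 2*I)
-Y(E(4, h(-2)), 27) = -1*10 = -10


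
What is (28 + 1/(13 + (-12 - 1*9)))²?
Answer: 49729/64 ≈ 777.02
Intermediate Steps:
(28 + 1/(13 + (-12 - 1*9)))² = (28 + 1/(13 + (-12 - 9)))² = (28 + 1/(13 - 21))² = (28 + 1/(-8))² = (28 - ⅛)² = (223/8)² = 49729/64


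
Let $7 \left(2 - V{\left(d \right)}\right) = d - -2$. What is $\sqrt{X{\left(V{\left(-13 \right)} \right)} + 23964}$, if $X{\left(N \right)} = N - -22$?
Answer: $\frac{\sqrt{1175489}}{7} \approx 154.89$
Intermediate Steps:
$V{\left(d \right)} = \frac{12}{7} - \frac{d}{7}$ ($V{\left(d \right)} = 2 - \frac{d - -2}{7} = 2 - \frac{d + 2}{7} = 2 - \frac{2 + d}{7} = 2 - \left(\frac{2}{7} + \frac{d}{7}\right) = \frac{12}{7} - \frac{d}{7}$)
$X{\left(N \right)} = 22 + N$ ($X{\left(N \right)} = N + 22 = 22 + N$)
$\sqrt{X{\left(V{\left(-13 \right)} \right)} + 23964} = \sqrt{\left(22 + \left(\frac{12}{7} - - \frac{13}{7}\right)\right) + 23964} = \sqrt{\left(22 + \left(\frac{12}{7} + \frac{13}{7}\right)\right) + 23964} = \sqrt{\left(22 + \frac{25}{7}\right) + 23964} = \sqrt{\frac{179}{7} + 23964} = \sqrt{\frac{167927}{7}} = \frac{\sqrt{1175489}}{7}$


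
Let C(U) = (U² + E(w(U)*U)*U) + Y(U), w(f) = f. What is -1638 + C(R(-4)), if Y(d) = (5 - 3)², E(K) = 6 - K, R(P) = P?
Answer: -1578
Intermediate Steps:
Y(d) = 4 (Y(d) = 2² = 4)
C(U) = 4 + U² + U*(6 - U²) (C(U) = (U² + (6 - U*U)*U) + 4 = (U² + (6 - U²)*U) + 4 = (U² + U*(6 - U²)) + 4 = 4 + U² + U*(6 - U²))
-1638 + C(R(-4)) = -1638 + (4 + (-4)² - 1*(-4)*(-6 + (-4)²)) = -1638 + (4 + 16 - 1*(-4)*(-6 + 16)) = -1638 + (4 + 16 - 1*(-4)*10) = -1638 + (4 + 16 + 40) = -1638 + 60 = -1578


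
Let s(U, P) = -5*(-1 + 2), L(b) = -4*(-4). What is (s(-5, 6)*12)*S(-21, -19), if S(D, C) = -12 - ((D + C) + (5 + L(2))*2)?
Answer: 840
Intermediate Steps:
L(b) = 16
s(U, P) = -5 (s(U, P) = -5*1 = -5)
S(D, C) = -54 - C - D (S(D, C) = -12 - ((D + C) + (5 + 16)*2) = -12 - ((C + D) + 21*2) = -12 - ((C + D) + 42) = -12 - (42 + C + D) = -12 + (-42 - C - D) = -54 - C - D)
(s(-5, 6)*12)*S(-21, -19) = (-5*12)*(-54 - 1*(-19) - 1*(-21)) = -60*(-54 + 19 + 21) = -60*(-14) = 840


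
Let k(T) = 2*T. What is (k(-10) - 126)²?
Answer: 21316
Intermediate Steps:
(k(-10) - 126)² = (2*(-10) - 126)² = (-20 - 126)² = (-146)² = 21316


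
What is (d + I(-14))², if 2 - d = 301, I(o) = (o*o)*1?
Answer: 10609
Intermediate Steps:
I(o) = o² (I(o) = o²*1 = o²)
d = -299 (d = 2 - 1*301 = 2 - 301 = -299)
(d + I(-14))² = (-299 + (-14)²)² = (-299 + 196)² = (-103)² = 10609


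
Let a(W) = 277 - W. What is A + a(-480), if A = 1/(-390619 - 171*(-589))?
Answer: 219454299/289900 ≈ 757.00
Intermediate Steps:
A = -1/289900 (A = 1/(-390619 + 100719) = 1/(-289900) = -1/289900 ≈ -3.4495e-6)
A + a(-480) = -1/289900 + (277 - 1*(-480)) = -1/289900 + (277 + 480) = -1/289900 + 757 = 219454299/289900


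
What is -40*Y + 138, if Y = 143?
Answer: -5582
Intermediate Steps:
-40*Y + 138 = -40*143 + 138 = -5720 + 138 = -5582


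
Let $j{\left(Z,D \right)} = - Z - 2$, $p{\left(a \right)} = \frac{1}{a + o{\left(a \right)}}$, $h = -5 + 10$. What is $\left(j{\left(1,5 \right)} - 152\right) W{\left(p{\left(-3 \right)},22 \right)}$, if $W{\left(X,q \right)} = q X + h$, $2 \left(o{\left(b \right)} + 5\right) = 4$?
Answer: $- \frac{620}{3} \approx -206.67$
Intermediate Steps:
$o{\left(b \right)} = -3$ ($o{\left(b \right)} = -5 + \frac{1}{2} \cdot 4 = -5 + 2 = -3$)
$h = 5$
$p{\left(a \right)} = \frac{1}{-3 + a}$ ($p{\left(a \right)} = \frac{1}{a - 3} = \frac{1}{-3 + a}$)
$W{\left(X,q \right)} = 5 + X q$ ($W{\left(X,q \right)} = q X + 5 = X q + 5 = 5 + X q$)
$j{\left(Z,D \right)} = -2 - Z$
$\left(j{\left(1,5 \right)} - 152\right) W{\left(p{\left(-3 \right)},22 \right)} = \left(\left(-2 - 1\right) - 152\right) \left(5 + \frac{1}{-3 - 3} \cdot 22\right) = \left(\left(-2 - 1\right) - 152\right) \left(5 + \frac{1}{-6} \cdot 22\right) = \left(-3 - 152\right) \left(5 - \frac{11}{3}\right) = - 155 \left(5 - \frac{11}{3}\right) = \left(-155\right) \frac{4}{3} = - \frac{620}{3}$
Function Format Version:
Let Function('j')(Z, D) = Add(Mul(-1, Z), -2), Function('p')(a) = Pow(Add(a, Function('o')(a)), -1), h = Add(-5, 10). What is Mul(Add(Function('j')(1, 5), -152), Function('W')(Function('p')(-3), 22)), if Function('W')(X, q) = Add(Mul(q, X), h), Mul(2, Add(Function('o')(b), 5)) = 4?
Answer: Rational(-620, 3) ≈ -206.67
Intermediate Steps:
Function('o')(b) = -3 (Function('o')(b) = Add(-5, Mul(Rational(1, 2), 4)) = Add(-5, 2) = -3)
h = 5
Function('p')(a) = Pow(Add(-3, a), -1) (Function('p')(a) = Pow(Add(a, -3), -1) = Pow(Add(-3, a), -1))
Function('W')(X, q) = Add(5, Mul(X, q)) (Function('W')(X, q) = Add(Mul(q, X), 5) = Add(Mul(X, q), 5) = Add(5, Mul(X, q)))
Function('j')(Z, D) = Add(-2, Mul(-1, Z))
Mul(Add(Function('j')(1, 5), -152), Function('W')(Function('p')(-3), 22)) = Mul(Add(Add(-2, Mul(-1, 1)), -152), Add(5, Mul(Pow(Add(-3, -3), -1), 22))) = Mul(Add(Add(-2, -1), -152), Add(5, Mul(Pow(-6, -1), 22))) = Mul(Add(-3, -152), Add(5, Mul(Rational(-1, 6), 22))) = Mul(-155, Add(5, Rational(-11, 3))) = Mul(-155, Rational(4, 3)) = Rational(-620, 3)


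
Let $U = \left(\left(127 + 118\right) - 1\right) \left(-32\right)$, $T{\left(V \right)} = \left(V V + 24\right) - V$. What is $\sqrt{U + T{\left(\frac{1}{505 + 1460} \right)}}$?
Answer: $\frac{2 i \sqrt{7513944341}}{1965} \approx 88.227 i$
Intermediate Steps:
$T{\left(V \right)} = 24 + V^{2} - V$ ($T{\left(V \right)} = \left(V^{2} + 24\right) - V = \left(24 + V^{2}\right) - V = 24 + V^{2} - V$)
$U = -7808$ ($U = \left(245 - 1\right) \left(-32\right) = 244 \left(-32\right) = -7808$)
$\sqrt{U + T{\left(\frac{1}{505 + 1460} \right)}} = \sqrt{-7808 + \left(24 + \left(\frac{1}{505 + 1460}\right)^{2} - \frac{1}{505 + 1460}\right)} = \sqrt{-7808 + \left(24 + \left(\frac{1}{1965}\right)^{2} - \frac{1}{1965}\right)} = \sqrt{-7808 + \left(24 + \frac{1}{3861225} - \frac{1}{1965}\right)} = \sqrt{-7808 + \frac{92667436}{3861225}} = \sqrt{- \frac{30055777364}{3861225}} = \frac{2 i \sqrt{7513944341}}{1965}$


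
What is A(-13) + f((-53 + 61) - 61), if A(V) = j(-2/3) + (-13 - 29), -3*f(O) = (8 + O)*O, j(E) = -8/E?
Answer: -825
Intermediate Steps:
f(O) = -O*(8 + O)/3 (f(O) = -(8 + O)*O/3 = -O*(8 + O)/3)
A(V) = -30 (A(V) = -8/((-2/3)) + (-13 - 29) = -8/((-2*⅓)) - 42 = -8/(-⅔) - 42 = -8*(-3/2) - 42 = 12 - 42 = -30)
A(-13) + f((-53 + 61) - 61) = -30 - ((-53 + 61) - 61)*(8 + ((-53 + 61) - 61))/3 = -30 - (8 - 61)*(8 + (8 - 61))/3 = -30 - ⅓*(-53)*(8 - 53) = -30 - ⅓*(-53)*(-45) = -30 - 795 = -825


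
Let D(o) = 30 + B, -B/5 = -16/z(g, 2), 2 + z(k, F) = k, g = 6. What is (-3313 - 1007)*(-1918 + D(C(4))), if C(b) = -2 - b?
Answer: 8069760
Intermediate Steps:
z(k, F) = -2 + k
B = 20 (B = -(-80)/(-2 + 6) = -(-80)/4 = -5*(-4) = 20)
D(o) = 50 (D(o) = 30 + 20 = 50)
(-3313 - 1007)*(-1918 + D(C(4))) = (-3313 - 1007)*(-1918 + 50) = -4320*(-1868) = 8069760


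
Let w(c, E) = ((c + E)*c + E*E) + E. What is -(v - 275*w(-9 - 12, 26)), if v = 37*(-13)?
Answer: 164656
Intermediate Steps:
w(c, E) = E + E² + c*(E + c) (w(c, E) = ((E + c)*c + E²) + E = (c*(E + c) + E²) + E = (E² + c*(E + c)) + E = E + E² + c*(E + c))
v = -481
-(v - 275*w(-9 - 12, 26)) = -(-481 - 275*(26 + 26² + (-9 - 12)² + 26*(-9 - 12))) = -(-481 - 275*(26 + 676 + (-21)² + 26*(-21))) = -(-481 - 275*(26 + 676 + 441 - 546)) = -(-481 - 275*597) = -(-481 - 164175) = -1*(-164656) = 164656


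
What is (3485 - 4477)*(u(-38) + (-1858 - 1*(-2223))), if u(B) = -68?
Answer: -294624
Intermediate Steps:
(3485 - 4477)*(u(-38) + (-1858 - 1*(-2223))) = (3485 - 4477)*(-68 + (-1858 - 1*(-2223))) = -992*(-68 + (-1858 + 2223)) = -992*(-68 + 365) = -992*297 = -294624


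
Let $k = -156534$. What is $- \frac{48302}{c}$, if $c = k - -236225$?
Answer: $- \frac{48302}{79691} \approx -0.60612$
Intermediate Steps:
$c = 79691$ ($c = -156534 - -236225 = -156534 + 236225 = 79691$)
$- \frac{48302}{c} = - \frac{48302}{79691}$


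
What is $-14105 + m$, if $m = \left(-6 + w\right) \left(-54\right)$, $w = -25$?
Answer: $-12431$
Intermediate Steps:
$m = 1674$ ($m = \left(-6 - 25\right) \left(-54\right) = \left(-31\right) \left(-54\right) = 1674$)
$-14105 + m = -14105 + 1674 = -12431$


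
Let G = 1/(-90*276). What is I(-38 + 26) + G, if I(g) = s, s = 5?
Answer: 124199/24840 ≈ 5.0000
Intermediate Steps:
G = -1/24840 (G = 1/(-24840) = -1/24840 ≈ -4.0258e-5)
I(g) = 5
I(-38 + 26) + G = 5 - 1/24840 = 124199/24840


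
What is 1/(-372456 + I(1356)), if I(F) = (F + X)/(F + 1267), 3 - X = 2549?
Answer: -2623/976953278 ≈ -2.6849e-6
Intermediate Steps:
X = -2546 (X = 3 - 1*2549 = 3 - 2549 = -2546)
I(F) = (-2546 + F)/(1267 + F) (I(F) = (F - 2546)/(F + 1267) = (-2546 + F)/(1267 + F))
1/(-372456 + I(1356)) = 1/(-372456 + (-2546 + 1356)/(1267 + 1356)) = 1/(-372456 - 1190/2623) = 1/(-976953278/2623) = -2623/976953278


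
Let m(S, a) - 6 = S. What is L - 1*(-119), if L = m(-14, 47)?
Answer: 111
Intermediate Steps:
m(S, a) = 6 + S
L = -8 (L = 6 - 14 = -8)
L - 1*(-119) = -8 - 1*(-119) = -8 + 119 = 111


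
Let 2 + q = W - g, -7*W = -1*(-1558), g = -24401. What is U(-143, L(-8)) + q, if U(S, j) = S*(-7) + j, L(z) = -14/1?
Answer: 176144/7 ≈ 25163.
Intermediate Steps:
W = -1558/7 (W = -(-1)*(-1558)/7 = -1/7*1558 = -1558/7 ≈ -222.57)
L(z) = -14 (L(z) = -14*1 = -14)
q = 169235/7 (q = -2 + (-1558/7 - 1*(-24401)) = -2 + (-1558/7 + 24401) = -2 + 169249/7 = 169235/7 ≈ 24176.)
U(S, j) = j - 7*S (U(S, j) = -7*S + j = j - 7*S)
U(-143, L(-8)) + q = (-14 - 7*(-143)) + 169235/7 = (-14 + 1001) + 169235/7 = 987 + 169235/7 = 176144/7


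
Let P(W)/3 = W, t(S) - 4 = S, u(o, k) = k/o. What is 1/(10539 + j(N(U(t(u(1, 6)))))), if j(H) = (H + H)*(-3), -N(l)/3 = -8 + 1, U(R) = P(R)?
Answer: 1/10413 ≈ 9.6034e-5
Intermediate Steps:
t(S) = 4 + S
P(W) = 3*W
U(R) = 3*R
N(l) = 21 (N(l) = -3*(-8 + 1) = -3*(-7) = 21)
j(H) = -6*H (j(H) = (2*H)*(-3) = -6*H)
1/(10539 + j(N(U(t(u(1, 6)))))) = 1/(10539 - 6*21) = 1/(10539 - 126) = 1/10413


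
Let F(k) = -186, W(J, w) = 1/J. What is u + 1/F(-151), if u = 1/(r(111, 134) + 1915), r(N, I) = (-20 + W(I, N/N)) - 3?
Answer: -228605/47156394 ≈ -0.0048478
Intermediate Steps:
r(N, I) = -23 + 1/I (r(N, I) = (-20 + 1/I) - 3 = -23 + 1/I)
u = 134/253529 (u = 1/((-23 + 1/134) + 1915) = 1/(-3081/134 + 1915) = 1/(253529/134) = 134/253529 ≈ 0.00052854)
u + 1/F(-151) = 134/253529 + 1/(-186) = 134/253529 - 1/186 = -228605/47156394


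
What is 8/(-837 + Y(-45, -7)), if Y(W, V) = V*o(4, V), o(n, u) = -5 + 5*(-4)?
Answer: -4/331 ≈ -0.012085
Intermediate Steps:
o(n, u) = -25 (o(n, u) = -5 - 20 = -25)
Y(W, V) = -25*V (Y(W, V) = V*(-25) = -25*V)
8/(-837 + Y(-45, -7)) = 8/(-837 - 25*(-7)) = 8/(-837 + 175) = 8/(-662) = -1/662*8 = -4/331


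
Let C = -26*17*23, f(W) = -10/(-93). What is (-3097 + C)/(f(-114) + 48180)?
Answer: -1233459/4480750 ≈ -0.27528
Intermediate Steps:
f(W) = 10/93 (f(W) = -10*(-1/93) = 10/93)
C = -10166 (C = -442*23 = -10166)
(-3097 + C)/(f(-114) + 48180) = (-3097 - 10166)/(10/93 + 48180) = -13263/4480750/93 = -13263*93/4480750 = -1233459/4480750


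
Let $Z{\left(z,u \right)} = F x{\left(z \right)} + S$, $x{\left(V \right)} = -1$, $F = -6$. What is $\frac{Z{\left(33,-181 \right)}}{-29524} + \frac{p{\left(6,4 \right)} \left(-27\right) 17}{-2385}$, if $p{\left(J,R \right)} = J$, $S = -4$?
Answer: $\frac{4516907}{3911930} \approx 1.1546$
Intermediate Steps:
$Z{\left(z,u \right)} = 2$ ($Z{\left(z,u \right)} = \left(-6\right) \left(-1\right) - 4 = 6 - 4 = 2$)
$\frac{Z{\left(33,-181 \right)}}{-29524} + \frac{p{\left(6,4 \right)} \left(-27\right) 17}{-2385} = \frac{2}{-29524} + \frac{6 \left(-27\right) 17}{-2385} = 2 \left(- \frac{1}{29524}\right) + \left(-162\right) 17 \left(- \frac{1}{2385}\right) = - \frac{1}{14762} - - \frac{306}{265} = - \frac{1}{14762} + \frac{306}{265} = \frac{4516907}{3911930}$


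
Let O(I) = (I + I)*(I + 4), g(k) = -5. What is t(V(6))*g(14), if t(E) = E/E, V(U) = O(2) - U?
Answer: -5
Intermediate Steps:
O(I) = 2*I*(4 + I) (O(I) = (2*I)*(4 + I) = 2*I*(4 + I))
V(U) = 24 - U (V(U) = 2*2*(4 + 2) - U = 2*2*6 - U = 24 - U)
t(E) = 1
t(V(6))*g(14) = 1*(-5) = -5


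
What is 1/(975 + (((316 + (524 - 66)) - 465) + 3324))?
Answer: 1/4608 ≈ 0.00021701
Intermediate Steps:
1/(975 + (((316 + (524 - 66)) - 465) + 3324)) = 1/(975 + (((316 + 458) - 465) + 3324)) = 1/(975 + ((774 - 465) + 3324)) = 1/(975 + (309 + 3324)) = 1/(975 + 3633) = 1/4608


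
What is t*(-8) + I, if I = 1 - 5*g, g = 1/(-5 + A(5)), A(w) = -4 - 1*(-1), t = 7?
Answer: -435/8 ≈ -54.375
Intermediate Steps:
A(w) = -3 (A(w) = -4 + 1 = -3)
g = -1/8 (g = 1/(-5 - 3) = 1/(-8) = -1/8 ≈ -0.12500)
I = 13/8 (I = 1 - 5*(-1/8) = 1 + 5/8 = 13/8 ≈ 1.6250)
t*(-8) + I = 7*(-8) + 13/8 = -56 + 13/8 = -435/8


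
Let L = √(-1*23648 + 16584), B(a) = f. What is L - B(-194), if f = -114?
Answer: 114 + 2*I*√1766 ≈ 114.0 + 84.048*I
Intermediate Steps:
B(a) = -114
L = 2*I*√1766 (L = √(-23648 + 16584) = √(-7064) = 2*I*√1766 ≈ 84.048*I)
L - B(-194) = 2*I*√1766 - 1*(-114) = 2*I*√1766 + 114 = 114 + 2*I*√1766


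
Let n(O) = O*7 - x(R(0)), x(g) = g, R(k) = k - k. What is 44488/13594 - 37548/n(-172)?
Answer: 10071269/292271 ≈ 34.459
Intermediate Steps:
R(k) = 0
n(O) = 7*O (n(O) = O*7 - 1*0 = 7*O + 0 = 7*O)
44488/13594 - 37548/n(-172) = 44488/13594 - 37548/(7*(-172)) = 44488*(1/13594) - 37548/(-1204) = 22244/6797 - 37548*(-1/1204) = 22244/6797 + 1341/43 = 10071269/292271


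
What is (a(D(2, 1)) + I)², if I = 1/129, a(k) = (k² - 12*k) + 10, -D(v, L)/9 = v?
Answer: 5034044401/16641 ≈ 3.0251e+5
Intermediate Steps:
D(v, L) = -9*v
a(k) = 10 + k² - 12*k
I = 1/129 ≈ 0.0077519
(a(D(2, 1)) + I)² = ((10 + (-9*2)² - (-108)*2) + 1/129)² = ((10 + (-18)² - 12*(-18)) + 1/129)² = ((10 + 324 + 216) + 1/129)² = (550 + 1/129)² = (70951/129)² = 5034044401/16641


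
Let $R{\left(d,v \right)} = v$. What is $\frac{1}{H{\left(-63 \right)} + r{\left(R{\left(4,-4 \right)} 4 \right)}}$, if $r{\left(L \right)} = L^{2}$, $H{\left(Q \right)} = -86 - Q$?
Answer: $\frac{1}{233} \approx 0.0042918$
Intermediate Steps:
$\frac{1}{H{\left(-63 \right)} + r{\left(R{\left(4,-4 \right)} 4 \right)}} = \frac{1}{\left(-86 - -63\right) + \left(\left(-4\right) 4\right)^{2}} = \frac{1}{\left(-86 + 63\right) + \left(-16\right)^{2}} = \frac{1}{-23 + 256} = \frac{1}{233}$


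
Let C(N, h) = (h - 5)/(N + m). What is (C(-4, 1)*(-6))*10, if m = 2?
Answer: -120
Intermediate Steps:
C(N, h) = (-5 + h)/(2 + N) (C(N, h) = (h - 5)/(N + 2) = (-5 + h)/(2 + N))
(C(-4, 1)*(-6))*10 = (((-5 + 1)/(2 - 4))*(-6))*10 = ((-4/(-2))*(-6))*10 = (-½*(-4)*(-6))*10 = (2*(-6))*10 = -12*10 = -120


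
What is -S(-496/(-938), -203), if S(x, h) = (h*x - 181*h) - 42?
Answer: -2451775/67 ≈ -36594.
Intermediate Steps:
S(x, h) = -42 - 181*h + h*x (S(x, h) = (-181*h + h*x) - 42 = -42 - 181*h + h*x)
-S(-496/(-938), -203) = -(-42 - 181*(-203) - (-100688)/(-938)) = -(-42 + 36743 - (-100688)*(-1)/938) = -(-42 + 36743 - 203*248/469) = -(-42 + 36743 - 7192/67) = -1*2451775/67 = -2451775/67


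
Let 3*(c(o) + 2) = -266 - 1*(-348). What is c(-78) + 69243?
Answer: 207805/3 ≈ 69268.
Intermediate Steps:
c(o) = 76/3 (c(o) = -2 + (-266 - 1*(-348))/3 = -2 + (-266 + 348)/3 = -2 + (1/3)*82 = -2 + 82/3 = 76/3)
c(-78) + 69243 = 76/3 + 69243 = 207805/3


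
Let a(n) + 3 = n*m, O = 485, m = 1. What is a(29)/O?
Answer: 26/485 ≈ 0.053608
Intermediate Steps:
a(n) = -3 + n (a(n) = -3 + n*1 = -3 + n)
a(29)/O = (-3 + 29)/485 = 26*(1/485) = 26/485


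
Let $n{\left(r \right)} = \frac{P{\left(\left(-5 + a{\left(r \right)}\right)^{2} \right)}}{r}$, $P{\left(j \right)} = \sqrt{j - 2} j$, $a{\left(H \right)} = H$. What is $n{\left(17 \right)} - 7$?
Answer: $-7 + \frac{144 \sqrt{142}}{17} \approx 93.939$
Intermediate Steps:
$P{\left(j \right)} = j \sqrt{-2 + j}$ ($P{\left(j \right)} = \sqrt{-2 + j} j = j \sqrt{-2 + j}$)
$n{\left(r \right)} = \frac{\left(-5 + r\right)^{2} \sqrt{-2 + \left(-5 + r\right)^{2}}}{r}$
$n{\left(17 \right)} - 7 = \frac{\left(-5 + 17\right)^{2} \sqrt{-2 + \left(-5 + 17\right)^{2}}}{17} - 7 = \frac{12^{2} \sqrt{-2 + 12^{2}}}{17} - 7 = \frac{1}{17} \cdot 144 \sqrt{-2 + 144} - 7 = \frac{1}{17} \cdot 144 \sqrt{142} - 7 = \frac{144 \sqrt{142}}{17} - 7 = -7 + \frac{144 \sqrt{142}}{17}$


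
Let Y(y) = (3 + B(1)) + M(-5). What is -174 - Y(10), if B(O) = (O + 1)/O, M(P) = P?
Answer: -174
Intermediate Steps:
B(O) = (1 + O)/O
Y(y) = 0 (Y(y) = (3 + (1 + 1)/1) - 5 = (3 + 1*2) - 5 = (3 + 2) - 5 = 5 - 5 = 0)
-174 - Y(10) = -174 - 1*0 = -174 + 0 = -174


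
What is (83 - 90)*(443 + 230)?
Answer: -4711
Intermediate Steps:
(83 - 90)*(443 + 230) = -7*673 = -4711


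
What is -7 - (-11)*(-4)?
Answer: -51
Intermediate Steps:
-7 - (-11)*(-4) = -7 - 11*4 = -7 - 44 = -51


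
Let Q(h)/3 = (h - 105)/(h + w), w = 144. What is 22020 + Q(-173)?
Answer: 639414/29 ≈ 22049.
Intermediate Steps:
Q(h) = 3*(-105 + h)/(144 + h) (Q(h) = 3*((h - 105)/(h + 144)) = 3*((-105 + h)/(144 + h)) = 3*(-105 + h)/(144 + h))
22020 + Q(-173) = 22020 + 3*(-105 - 173)/(144 - 173) = 22020 + 3*(-278)/(-29) = 22020 + 3*(-1/29)*(-278) = 22020 + 834/29 = 639414/29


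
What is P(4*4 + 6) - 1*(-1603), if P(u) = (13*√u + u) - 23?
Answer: 1602 + 13*√22 ≈ 1663.0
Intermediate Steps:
P(u) = -23 + u + 13*√u (P(u) = (u + 13*√u) - 23 = -23 + u + 13*√u)
P(4*4 + 6) - 1*(-1603) = (-23 + (4*4 + 6) + 13*√(4*4 + 6)) - 1*(-1603) = (-23 + (16 + 6) + 13*√(16 + 6)) + 1603 = (-23 + 22 + 13*√22) + 1603 = (-1 + 13*√22) + 1603 = 1602 + 13*√22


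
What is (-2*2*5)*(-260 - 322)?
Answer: 11640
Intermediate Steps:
(-2*2*5)*(-260 - 322) = -4*5*(-582) = -20*(-582) = 11640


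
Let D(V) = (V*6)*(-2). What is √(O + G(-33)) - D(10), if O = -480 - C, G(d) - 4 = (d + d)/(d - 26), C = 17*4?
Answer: 120 + I*√1889770/59 ≈ 120.0 + 23.3*I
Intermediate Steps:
C = 68
G(d) = 4 + 2*d/(-26 + d) (G(d) = 4 + (d + d)/(d - 26) = 4 + (2*d)/(-26 + d) = 4 + 2*d/(-26 + d))
D(V) = -12*V (D(V) = (6*V)*(-2) = -12*V)
O = -548 (O = -480 - 1*68 = -480 - 68 = -548)
√(O + G(-33)) - D(10) = √(-548 + 2*(-52 + 3*(-33))/(-26 - 33)) - (-12)*10 = √(-548 + 2*(-52 - 99)/(-59)) - 1*(-120) = √(-548 + 2*(-1/59)*(-151)) + 120 = √(-548 + 302/59) + 120 = √(-32030/59) + 120 = I*√1889770/59 + 120 = 120 + I*√1889770/59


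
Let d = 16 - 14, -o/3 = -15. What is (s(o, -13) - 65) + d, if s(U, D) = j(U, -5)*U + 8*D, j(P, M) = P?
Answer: 1858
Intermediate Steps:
o = 45 (o = -3*(-15) = 45)
d = 2
s(U, D) = U² + 8*D (s(U, D) = U*U + 8*D = U² + 8*D)
(s(o, -13) - 65) + d = ((45² + 8*(-13)) - 65) + 2 = ((2025 - 104) - 65) + 2 = (1921 - 65) + 2 = 1856 + 2 = 1858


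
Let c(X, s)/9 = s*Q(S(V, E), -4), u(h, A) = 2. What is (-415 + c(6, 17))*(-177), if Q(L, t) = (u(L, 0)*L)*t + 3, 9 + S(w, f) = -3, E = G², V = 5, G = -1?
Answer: -2607564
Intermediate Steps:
E = 1 (E = (-1)² = 1)
S(w, f) = -12 (S(w, f) = -9 - 3 = -12)
Q(L, t) = 3 + 2*L*t (Q(L, t) = (2*L)*t + 3 = 2*L*t + 3 = 3 + 2*L*t)
c(X, s) = 891*s (c(X, s) = 9*(s*(3 + 2*(-12)*(-4))) = 9*(s*(3 + 96)) = 9*(s*99) = 9*(99*s) = 891*s)
(-415 + c(6, 17))*(-177) = (-415 + 891*17)*(-177) = (-415 + 15147)*(-177) = 14732*(-177) = -2607564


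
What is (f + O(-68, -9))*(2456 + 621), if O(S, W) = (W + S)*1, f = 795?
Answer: 2209286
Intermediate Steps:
O(S, W) = S + W (O(S, W) = (S + W)*1 = S + W)
(f + O(-68, -9))*(2456 + 621) = (795 + (-68 - 9))*(2456 + 621) = (795 - 77)*3077 = 718*3077 = 2209286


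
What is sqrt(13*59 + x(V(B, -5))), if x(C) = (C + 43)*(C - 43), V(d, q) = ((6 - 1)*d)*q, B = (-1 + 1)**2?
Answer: I*sqrt(1082) ≈ 32.894*I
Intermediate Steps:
B = 0 (B = 0**2 = 0)
V(d, q) = 5*d*q (V(d, q) = (5*d)*q = 5*d*q)
x(C) = (-43 + C)*(43 + C) (x(C) = (43 + C)*(-43 + C) = (-43 + C)*(43 + C))
sqrt(13*59 + x(V(B, -5))) = sqrt(13*59 + (-1849 + (5*0*(-5))**2)) = sqrt(767 + (-1849 + 0**2)) = sqrt(767 + (-1849 + 0)) = sqrt(767 - 1849) = sqrt(-1082) = I*sqrt(1082)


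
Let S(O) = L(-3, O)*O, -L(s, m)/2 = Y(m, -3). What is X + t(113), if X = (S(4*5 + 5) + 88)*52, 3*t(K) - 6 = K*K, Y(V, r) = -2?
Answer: 42103/3 ≈ 14034.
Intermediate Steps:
L(s, m) = 4 (L(s, m) = -2*(-2) = 4)
S(O) = 4*O
t(K) = 2 + K**2/3 (t(K) = 2 + (K*K)/3 = 2 + K**2/3)
X = 9776 (X = (4*(4*5 + 5) + 88)*52 = (4*(20 + 5) + 88)*52 = (4*25 + 88)*52 = (100 + 88)*52 = 188*52 = 9776)
X + t(113) = 9776 + (2 + (1/3)*113**2) = 9776 + (2 + (1/3)*12769) = 9776 + (2 + 12769/3) = 9776 + 12775/3 = 42103/3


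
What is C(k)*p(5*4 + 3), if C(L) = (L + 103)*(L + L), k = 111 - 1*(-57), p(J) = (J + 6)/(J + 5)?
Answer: 94308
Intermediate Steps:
p(J) = (6 + J)/(5 + J)
k = 168 (k = 111 + 57 = 168)
C(L) = 2*L*(103 + L) (C(L) = (103 + L)*(2*L) = 2*L*(103 + L))
C(k)*p(5*4 + 3) = (2*168*(103 + 168))*((6 + (5*4 + 3))/(5 + (5*4 + 3))) = (2*168*271)*((6 + (20 + 3))/(5 + (20 + 3))) = 91056*((6 + 23)/(5 + 23)) = 91056*(29/28) = 94308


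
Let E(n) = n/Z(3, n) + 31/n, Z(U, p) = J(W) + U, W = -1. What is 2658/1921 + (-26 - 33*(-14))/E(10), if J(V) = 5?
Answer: 16982366/167127 ≈ 101.61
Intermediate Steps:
Z(U, p) = 5 + U
E(n) = 31/n + n/8 (E(n) = n/(5 + 3) + 31/n = n/8 + 31/n = 31/n + n/8)
2658/1921 + (-26 - 33*(-14))/E(10) = 2658/1921 + (-26 - 33*(-14))/(31/10 + (⅛)*10) = 2658*(1/1921) + (-26 + 462)/(31*(⅒) + 5/4) = 2658/1921 + 436/(31/10 + 5/4) = 2658/1921 + 436/(87/20) = 2658/1921 + 436*(20/87) = 2658/1921 + 8720/87 = 16982366/167127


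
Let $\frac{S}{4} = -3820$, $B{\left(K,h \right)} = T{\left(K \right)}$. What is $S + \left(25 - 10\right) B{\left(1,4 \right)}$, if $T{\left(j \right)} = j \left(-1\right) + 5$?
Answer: $-15220$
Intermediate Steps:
$T{\left(j \right)} = 5 - j$ ($T{\left(j \right)} = - j + 5 = 5 - j$)
$B{\left(K,h \right)} = 5 - K$
$S = -15280$ ($S = 4 \left(-3820\right) = -15280$)
$S + \left(25 - 10\right) B{\left(1,4 \right)} = -15280 + \left(25 - 10\right) \left(5 - 1\right) = -15280 + 15 \cdot 4 = -15280 + 60 = -15220$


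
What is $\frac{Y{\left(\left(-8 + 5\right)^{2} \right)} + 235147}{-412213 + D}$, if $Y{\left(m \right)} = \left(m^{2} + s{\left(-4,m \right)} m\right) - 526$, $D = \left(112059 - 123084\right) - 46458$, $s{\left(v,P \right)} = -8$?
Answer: $- \frac{117315}{234848} \approx -0.49954$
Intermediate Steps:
$D = -57483$ ($D = -11025 - 46458 = -57483$)
$Y{\left(m \right)} = -526 + m^{2} - 8 m$ ($Y{\left(m \right)} = \left(m^{2} - 8 m\right) - 526 = -526 + m^{2} - 8 m$)
$\frac{Y{\left(\left(-8 + 5\right)^{2} \right)} + 235147}{-412213 + D} = \frac{\left(-526 + \left(\left(-8 + 5\right)^{2}\right)^{2} - 8 \left(-8 + 5\right)^{2}\right) + 235147}{-412213 - 57483} = \frac{\left(-526 + \left(\left(-3\right)^{2}\right)^{2} - 8 \left(-3\right)^{2}\right) + 235147}{-469696} = \left(\left(-526 + 9^{2} - 72\right) + 235147\right) \left(- \frac{1}{469696}\right) = \left(\left(-526 + 81 - 72\right) + 235147\right) \left(- \frac{1}{469696}\right) = \left(-517 + 235147\right) \left(- \frac{1}{469696}\right) = 234630 \left(- \frac{1}{469696}\right) = - \frac{117315}{234848}$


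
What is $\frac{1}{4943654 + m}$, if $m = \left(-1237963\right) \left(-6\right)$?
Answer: $\frac{1}{12371432} \approx 8.0831 \cdot 10^{-8}$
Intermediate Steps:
$m = 7427778$
$\frac{1}{4943654 + m} = \frac{1}{4943654 + 7427778} = \frac{1}{12371432}$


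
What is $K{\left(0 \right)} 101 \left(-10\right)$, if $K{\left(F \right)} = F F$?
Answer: $0$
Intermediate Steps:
$K{\left(F \right)} = F^{2}$
$K{\left(0 \right)} 101 \left(-10\right) = 0^{2} \cdot 101 \left(-10\right) = 0 \cdot 101 \left(-10\right) = 0 \left(-10\right) = 0$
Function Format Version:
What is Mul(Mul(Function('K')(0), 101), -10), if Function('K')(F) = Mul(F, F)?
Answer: 0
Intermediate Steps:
Function('K')(F) = Pow(F, 2)
Mul(Mul(Function('K')(0), 101), -10) = Mul(Mul(Pow(0, 2), 101), -10) = Mul(Mul(0, 101), -10) = Mul(0, -10) = 0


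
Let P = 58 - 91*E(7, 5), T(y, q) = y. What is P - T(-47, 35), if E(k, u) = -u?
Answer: 560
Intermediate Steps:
P = 513 (P = 58 - (-91)*5 = 58 - 91*(-5) = 58 + 455 = 513)
P - T(-47, 35) = 513 - 1*(-47) = 513 + 47 = 560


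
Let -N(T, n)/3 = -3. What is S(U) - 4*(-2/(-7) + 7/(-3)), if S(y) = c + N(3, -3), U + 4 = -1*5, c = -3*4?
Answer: 109/21 ≈ 5.1905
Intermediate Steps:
N(T, n) = 9 (N(T, n) = -3*(-3) = 9)
c = -12
U = -9 (U = -4 - 1*5 = -4 - 5 = -9)
S(y) = -3 (S(y) = -12 + 9 = -3)
S(U) - 4*(-2/(-7) + 7/(-3)) = -3 - 4*(-2/(-7) + 7/(-3)) = -3 - 4*(-2*(-⅐) + 7*(-⅓)) = -3 - 4*(2/7 - 7/3) = -3 - 4*(-43/21) = -3 + 172/21 = 109/21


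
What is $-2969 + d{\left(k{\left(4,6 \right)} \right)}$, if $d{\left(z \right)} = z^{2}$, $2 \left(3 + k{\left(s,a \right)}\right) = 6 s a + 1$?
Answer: $\frac{7445}{4} \approx 1861.3$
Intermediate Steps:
$k{\left(s,a \right)} = - \frac{5}{2} + 3 a s$ ($k{\left(s,a \right)} = -3 + \frac{6 s a + 1}{2} = -3 + \frac{6 a s + 1}{2} = -3 + \frac{1 + 6 a s}{2} = -3 + \left(\frac{1}{2} + 3 a s\right) = - \frac{5}{2} + 3 a s$)
$-2969 + d{\left(k{\left(4,6 \right)} \right)} = -2969 + \left(- \frac{5}{2} + 3 \cdot 6 \cdot 4\right)^{2} = -2969 + \left(- \frac{5}{2} + 72\right)^{2} = -2969 + \left(\frac{139}{2}\right)^{2} = -2969 + \frac{19321}{4} = \frac{7445}{4}$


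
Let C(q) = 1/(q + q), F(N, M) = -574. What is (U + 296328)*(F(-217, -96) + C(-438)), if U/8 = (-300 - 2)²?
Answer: -128969584250/219 ≈ -5.8890e+8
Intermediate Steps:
C(q) = 1/(2*q)
U = 729632 (U = 8*(-300 - 2)² = 8*(-302)² = 8*91204 = 729632)
(U + 296328)*(F(-217, -96) + C(-438)) = (729632 + 296328)*(-574 + (½)/(-438)) = 1025960*(-574 + (½)*(-1/438)) = 1025960*(-574 - 1/876) = 1025960*(-502825/876) = -128969584250/219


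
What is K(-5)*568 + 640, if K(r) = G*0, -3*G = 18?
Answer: 640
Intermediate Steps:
G = -6 (G = -⅓*18 = -6)
K(r) = 0 (K(r) = -6*0 = 0)
K(-5)*568 + 640 = 0*568 + 640 = 0 + 640 = 640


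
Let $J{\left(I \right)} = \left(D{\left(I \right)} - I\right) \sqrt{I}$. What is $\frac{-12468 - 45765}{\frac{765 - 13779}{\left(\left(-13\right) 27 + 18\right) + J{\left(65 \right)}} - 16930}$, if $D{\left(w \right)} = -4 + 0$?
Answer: $\frac{10890300018927}{3170188587418} + \frac{2905069671 \sqrt{65}}{3170188587418} \approx 3.4426$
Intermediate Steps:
$D{\left(w \right)} = -4$
$J{\left(I \right)} = \sqrt{I} \left(-4 - I\right)$ ($J{\left(I \right)} = \left(-4 - I\right) \sqrt{I} = \sqrt{I} \left(-4 - I\right)$)
$\frac{-12468 - 45765}{\frac{765 - 13779}{\left(\left(-13\right) 27 + 18\right) + J{\left(65 \right)}} - 16930} = \frac{-12468 - 45765}{\frac{765 - 13779}{\left(\left(-13\right) 27 + 18\right) + \sqrt{65} \left(-4 - 65\right)} - 16930} = - \frac{58233}{- \frac{13014}{\left(-351 + 18\right) + \sqrt{65} \left(-4 - 65\right)} - 16930} = - \frac{58233}{- \frac{13014}{-333 + \sqrt{65} \left(-69\right)} - 16930} = - \frac{58233}{- \frac{13014}{-333 - 69 \sqrt{65}} - 16930} = - \frac{58233}{-16930 - \frac{13014}{-333 - 69 \sqrt{65}}}$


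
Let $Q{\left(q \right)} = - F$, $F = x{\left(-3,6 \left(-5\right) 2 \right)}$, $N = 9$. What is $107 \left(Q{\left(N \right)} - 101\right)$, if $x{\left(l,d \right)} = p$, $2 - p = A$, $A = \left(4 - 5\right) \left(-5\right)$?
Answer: $-10486$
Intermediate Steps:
$A = 5$ ($A = \left(-1\right) \left(-5\right) = 5$)
$p = -3$ ($p = 2 - 5 = -3$)
$x{\left(l,d \right)} = -3$
$F = -3$
$Q{\left(q \right)} = 3$ ($Q{\left(q \right)} = \left(-1\right) \left(-3\right) = 3$)
$107 \left(Q{\left(N \right)} - 101\right) = 107 \left(3 - 101\right) = 107 \left(-98\right) = -10486$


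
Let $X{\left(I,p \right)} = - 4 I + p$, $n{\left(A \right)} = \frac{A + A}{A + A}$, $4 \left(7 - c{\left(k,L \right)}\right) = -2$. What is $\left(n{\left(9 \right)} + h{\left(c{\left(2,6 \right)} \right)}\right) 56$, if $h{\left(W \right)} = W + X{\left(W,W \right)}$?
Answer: $-784$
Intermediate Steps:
$c{\left(k,L \right)} = \frac{15}{2}$ ($c{\left(k,L \right)} = 7 - - \frac{1}{2} = 7 + \frac{1}{2} = \frac{15}{2}$)
$n{\left(A \right)} = 1$ ($n{\left(A \right)} = \frac{2 A}{2 A} = 2 A \frac{1}{2 A} = 1$)
$X{\left(I,p \right)} = p - 4 I$
$h{\left(W \right)} = - 2 W$ ($h{\left(W \right)} = W + \left(W - 4 W\right) = W - 3 W = - 2 W$)
$\left(n{\left(9 \right)} + h{\left(c{\left(2,6 \right)} \right)}\right) 56 = \left(1 - 15\right) 56 = \left(-14\right) 56 = -784$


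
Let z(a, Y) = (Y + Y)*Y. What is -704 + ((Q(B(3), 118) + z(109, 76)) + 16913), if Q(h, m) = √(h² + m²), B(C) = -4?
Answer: 27761 + 2*√3485 ≈ 27879.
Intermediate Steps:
z(a, Y) = 2*Y² (z(a, Y) = (2*Y)*Y = 2*Y²)
-704 + ((Q(B(3), 118) + z(109, 76)) + 16913) = -704 + ((√((-4)² + 118²) + 2*76²) + 16913) = -704 + ((√(16 + 13924) + 2*5776) + 16913) = -704 + ((√13940 + 11552) + 16913) = -704 + ((2*√3485 + 11552) + 16913) = -704 + ((11552 + 2*√3485) + 16913) = -704 + (28465 + 2*√3485) = 27761 + 2*√3485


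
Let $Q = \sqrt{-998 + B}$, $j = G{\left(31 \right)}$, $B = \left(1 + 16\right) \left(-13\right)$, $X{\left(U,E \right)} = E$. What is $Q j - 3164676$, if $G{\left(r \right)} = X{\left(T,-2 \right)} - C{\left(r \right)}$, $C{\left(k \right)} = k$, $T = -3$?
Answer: $-3164676 - 33 i \sqrt{1219} \approx -3.1647 \cdot 10^{6} - 1152.2 i$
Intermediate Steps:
$B = -221$ ($B = 17 \left(-13\right) = -221$)
$G{\left(r \right)} = -2 - r$
$j = -33$ ($j = -2 - 31 = -33$)
$Q = i \sqrt{1219}$ ($Q = \sqrt{-998 - 221} = \sqrt{-1219} = i \sqrt{1219} \approx 34.914 i$)
$Q j - 3164676 = i \sqrt{1219} \left(-33\right) - 3164676 = - 33 i \sqrt{1219} - 3164676 = -3164676 - 33 i \sqrt{1219}$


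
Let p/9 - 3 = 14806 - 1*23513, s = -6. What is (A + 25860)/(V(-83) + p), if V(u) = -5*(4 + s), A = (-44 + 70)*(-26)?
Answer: -12592/39163 ≈ -0.32153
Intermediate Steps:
A = -676 (A = 26*(-26) = -676)
p = -78336 (p = 27 + 9*(14806 - 1*23513) = 27 + 9*(14806 - 23513) = 27 + 9*(-8707) = 27 - 78363 = -78336)
V(u) = 10 (V(u) = -5*(4 - 6) = -5*(-2) = 10)
(A + 25860)/(V(-83) + p) = (-676 + 25860)/(10 - 78336) = 25184/(-78326) = 25184*(-1/78326) = -12592/39163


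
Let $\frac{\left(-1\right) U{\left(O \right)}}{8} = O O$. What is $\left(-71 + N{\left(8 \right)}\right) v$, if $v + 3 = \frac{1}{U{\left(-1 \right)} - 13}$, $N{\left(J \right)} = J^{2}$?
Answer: $\frac{64}{3} \approx 21.333$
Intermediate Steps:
$U{\left(O \right)} = - 8 O^{2}$ ($U{\left(O \right)} = - 8 O O = - 8 O^{2}$)
$v = - \frac{64}{21}$ ($v = -3 + \frac{1}{- 8 \left(-1\right)^{2} - 13} = -3 + \frac{1}{\left(-8\right) 1 - 13} = -3 + \frac{1}{-8 - 13} = -3 + \frac{1}{-21} = -3 - \frac{1}{21} = - \frac{64}{21} \approx -3.0476$)
$\left(-71 + N{\left(8 \right)}\right) v = \left(-71 + 8^{2}\right) \left(- \frac{64}{21}\right) = \left(-71 + 64\right) \left(- \frac{64}{21}\right) = \left(-7\right) \left(- \frac{64}{21}\right) = \frac{64}{3}$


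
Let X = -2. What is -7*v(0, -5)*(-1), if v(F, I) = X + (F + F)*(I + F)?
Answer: -14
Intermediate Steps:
v(F, I) = -2 + 2*F*(F + I) (v(F, I) = -2 + (F + F)*(I + F) = -2 + (2*F)*(F + I) = -2 + 2*F*(F + I))
-7*v(0, -5)*(-1) = -7*(-2 + 2*0² + 2*0*(-5))*(-1) = -7*(-2 + 2*0 + 0)*(-1) = -7*(-2 + 0 + 0)*(-1) = -7*(-2)*(-1) = 14*(-1) = -14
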